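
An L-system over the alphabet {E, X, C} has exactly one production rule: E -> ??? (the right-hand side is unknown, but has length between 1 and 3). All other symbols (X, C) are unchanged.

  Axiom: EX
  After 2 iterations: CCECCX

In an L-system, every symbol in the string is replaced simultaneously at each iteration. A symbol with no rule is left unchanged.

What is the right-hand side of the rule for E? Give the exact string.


Answer: CEC

Derivation:
Trying E -> CEC:
  Step 0: EX
  Step 1: CECX
  Step 2: CCECCX
Matches the given result.


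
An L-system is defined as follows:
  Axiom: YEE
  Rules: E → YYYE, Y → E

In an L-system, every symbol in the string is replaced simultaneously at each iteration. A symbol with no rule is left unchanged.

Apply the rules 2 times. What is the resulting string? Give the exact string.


Answer: YYYEEEEYYYEEEEYYYE

Derivation:
Step 0: YEE
Step 1: EYYYEYYYE
Step 2: YYYEEEEYYYEEEEYYYE


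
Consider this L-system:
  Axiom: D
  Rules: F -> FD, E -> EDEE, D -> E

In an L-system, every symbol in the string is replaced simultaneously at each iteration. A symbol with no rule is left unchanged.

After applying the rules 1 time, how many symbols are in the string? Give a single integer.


Answer: 1

Derivation:
Step 0: length = 1
Step 1: length = 1


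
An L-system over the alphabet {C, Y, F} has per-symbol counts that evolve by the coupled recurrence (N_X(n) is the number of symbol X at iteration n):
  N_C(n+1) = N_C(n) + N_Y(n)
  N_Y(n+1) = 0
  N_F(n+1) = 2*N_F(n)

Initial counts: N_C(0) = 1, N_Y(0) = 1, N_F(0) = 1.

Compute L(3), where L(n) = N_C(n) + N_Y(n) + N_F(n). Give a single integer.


Step 0: N_C=1, N_Y=1, N_F=1, L=3
Step 1: N_C=2, N_Y=0, N_F=2, L=4
Step 2: N_C=2, N_Y=0, N_F=4, L=6
Step 3: N_C=2, N_Y=0, N_F=8, L=10

Answer: 10


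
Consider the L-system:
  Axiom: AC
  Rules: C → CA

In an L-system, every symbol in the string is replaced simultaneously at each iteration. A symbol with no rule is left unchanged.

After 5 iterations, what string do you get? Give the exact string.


Answer: ACAAAAA

Derivation:
Step 0: AC
Step 1: ACA
Step 2: ACAA
Step 3: ACAAA
Step 4: ACAAAA
Step 5: ACAAAAA


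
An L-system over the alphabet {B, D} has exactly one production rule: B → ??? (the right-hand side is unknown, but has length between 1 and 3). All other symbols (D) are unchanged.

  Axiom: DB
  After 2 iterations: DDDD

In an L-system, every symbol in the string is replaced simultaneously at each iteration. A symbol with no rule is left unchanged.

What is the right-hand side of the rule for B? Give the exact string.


Answer: DDD

Derivation:
Trying B → DDD:
  Step 0: DB
  Step 1: DDDD
  Step 2: DDDD
Matches the given result.


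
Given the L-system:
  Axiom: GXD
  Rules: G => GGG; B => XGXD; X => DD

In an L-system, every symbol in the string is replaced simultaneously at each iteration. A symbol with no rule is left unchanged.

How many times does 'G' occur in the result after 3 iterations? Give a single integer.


Answer: 27

Derivation:
Step 0: GXD  (1 'G')
Step 1: GGGDDD  (3 'G')
Step 2: GGGGGGGGGDDD  (9 'G')
Step 3: GGGGGGGGGGGGGGGGGGGGGGGGGGGDDD  (27 'G')


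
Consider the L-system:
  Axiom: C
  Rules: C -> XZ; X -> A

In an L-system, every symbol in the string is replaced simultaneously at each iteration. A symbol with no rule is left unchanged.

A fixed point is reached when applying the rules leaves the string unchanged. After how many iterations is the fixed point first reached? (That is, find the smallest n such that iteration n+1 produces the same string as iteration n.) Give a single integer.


Answer: 2

Derivation:
Step 0: C
Step 1: XZ
Step 2: AZ
Step 3: AZ  (unchanged — fixed point at step 2)


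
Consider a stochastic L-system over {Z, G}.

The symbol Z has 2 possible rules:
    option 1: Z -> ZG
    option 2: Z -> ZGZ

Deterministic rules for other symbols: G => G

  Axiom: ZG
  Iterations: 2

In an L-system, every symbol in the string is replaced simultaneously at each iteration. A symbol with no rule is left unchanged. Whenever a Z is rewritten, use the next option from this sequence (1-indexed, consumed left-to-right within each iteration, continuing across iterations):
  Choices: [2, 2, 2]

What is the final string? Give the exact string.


Step 0: ZG
Step 1: ZGZG  (used choices [2])
Step 2: ZGZGZGZG  (used choices [2, 2])

Answer: ZGZGZGZG


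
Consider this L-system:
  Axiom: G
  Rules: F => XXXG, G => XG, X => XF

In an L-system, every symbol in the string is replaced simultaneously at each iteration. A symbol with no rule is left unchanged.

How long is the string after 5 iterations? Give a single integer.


Answer: 60

Derivation:
Step 0: length = 1
Step 1: length = 2
Step 2: length = 4
Step 3: length = 10
Step 4: length = 24
Step 5: length = 60


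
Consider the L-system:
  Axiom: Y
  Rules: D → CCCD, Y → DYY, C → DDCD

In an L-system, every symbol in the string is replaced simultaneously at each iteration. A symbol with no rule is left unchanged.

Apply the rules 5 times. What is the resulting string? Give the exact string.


Answer: DDCDDDCDDDCDCCCDDDCDDDCDDDCDCCCDCCCDCCCDDDCDCCCDDDCDDDCDDDCDCCCDDDCDDDCDDDCDCCCDDDCDDDCDDDCDCCCDCCCDCCCDDDCDCCCDDDCDDDCDDDCDCCCDDDCDDDCDDDCDCCCDDDCDDDCDDDCDCCCDCCCDCCCDDDCDCCCDDDCDDDCDDDCDCCCDCCCDCCCDDDCDCCCDCCCDCCCDDDCDCCCDCCCDCCCDDDCDCCCDDDCDDDCDDDCDCCCDCCCDCCCDDDCDCCCDCCCDCCCDDDCDCCCDCCCDCCCDDDCDCCCDDDCDDDCDDDCDCCCDDDCDDDCDDDCDCCCDCCCDDYYDYYCCCDDYYDYYDDCDDDCDDDCDCCCDCCCDDYYDYYCCCDDYYDYYCCCDCCCDDDCDCCCDCCCDCCCDDDCDCCCDCCCDCCCDDDCDCCCDDDCDDDCDDDCDCCCDDDCDDDCDDDCDCCCDCCCDDYYDYYCCCDDYYDYYDDCDDDCDDDCDCCCDCCCDDYYDYYCCCDDYYDYY

Derivation:
Step 0: Y
Step 1: DYY
Step 2: CCCDDYYDYY
Step 3: DDCDDDCDDDCDCCCDCCCDDYYDYYCCCDDYYDYY
Step 4: CCCDCCCDDDCDCCCDCCCDCCCDDDCDCCCDCCCDCCCDDDCDCCCDDDCDDDCDDDCDCCCDDDCDDDCDDDCDCCCDCCCDDYYDYYCCCDDYYDYYDDCDDDCDDDCDCCCDCCCDDYYDYYCCCDDYYDYY
Step 5: DDCDDDCDDDCDCCCDDDCDDDCDDDCDCCCDCCCDCCCDDDCDCCCDDDCDDDCDDDCDCCCDDDCDDDCDDDCDCCCDDDCDDDCDDDCDCCCDCCCDCCCDDDCDCCCDDDCDDDCDDDCDCCCDDDCDDDCDDDCDCCCDDDCDDDCDDDCDCCCDCCCDCCCDDDCDCCCDDDCDDDCDDDCDCCCDCCCDCCCDDDCDCCCDCCCDCCCDDDCDCCCDCCCDCCCDDDCDCCCDDDCDDDCDDDCDCCCDCCCDCCCDDDCDCCCDCCCDCCCDDDCDCCCDCCCDCCCDDDCDCCCDDDCDDDCDDDCDCCCDDDCDDDCDDDCDCCCDCCCDDYYDYYCCCDDYYDYYDDCDDDCDDDCDCCCDCCCDDYYDYYCCCDDYYDYYCCCDCCCDDDCDCCCDCCCDCCCDDDCDCCCDCCCDCCCDDDCDCCCDDDCDDDCDDDCDCCCDDDCDDDCDDDCDCCCDCCCDDYYDYYCCCDDYYDYYDDCDDDCDDDCDCCCDCCCDDYYDYYCCCDDYYDYY


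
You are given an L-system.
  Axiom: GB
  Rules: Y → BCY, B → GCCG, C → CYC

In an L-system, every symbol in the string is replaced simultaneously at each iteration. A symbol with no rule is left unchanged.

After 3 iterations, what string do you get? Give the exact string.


Answer: GGCYCBCYCYCCYCBCYCYCG

Derivation:
Step 0: GB
Step 1: GGCCG
Step 2: GGCYCCYCG
Step 3: GGCYCBCYCYCCYCBCYCYCG


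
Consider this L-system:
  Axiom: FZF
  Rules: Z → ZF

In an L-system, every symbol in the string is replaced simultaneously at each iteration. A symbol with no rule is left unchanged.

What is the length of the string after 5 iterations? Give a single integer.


Step 0: length = 3
Step 1: length = 4
Step 2: length = 5
Step 3: length = 6
Step 4: length = 7
Step 5: length = 8

Answer: 8


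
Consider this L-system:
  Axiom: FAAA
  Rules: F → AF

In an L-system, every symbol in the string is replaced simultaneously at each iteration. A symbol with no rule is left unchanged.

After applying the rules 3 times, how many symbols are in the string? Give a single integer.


Step 0: length = 4
Step 1: length = 5
Step 2: length = 6
Step 3: length = 7

Answer: 7


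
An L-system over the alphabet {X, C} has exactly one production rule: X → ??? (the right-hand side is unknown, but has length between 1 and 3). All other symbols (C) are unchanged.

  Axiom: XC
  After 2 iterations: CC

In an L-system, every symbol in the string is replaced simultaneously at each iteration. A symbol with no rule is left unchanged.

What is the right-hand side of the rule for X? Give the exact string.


Answer: C

Derivation:
Trying X → C:
  Step 0: XC
  Step 1: CC
  Step 2: CC
Matches the given result.


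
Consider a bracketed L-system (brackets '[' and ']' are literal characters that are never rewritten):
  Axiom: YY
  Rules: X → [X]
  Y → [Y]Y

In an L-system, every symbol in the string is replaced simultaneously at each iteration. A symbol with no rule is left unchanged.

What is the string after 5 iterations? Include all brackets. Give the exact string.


Answer: [[[[[Y]Y][Y]Y][[Y]Y][Y]Y][[[Y]Y][Y]Y][[Y]Y][Y]Y][[[[Y]Y][Y]Y][[Y]Y][Y]Y][[[Y]Y][Y]Y][[Y]Y][Y]Y[[[[[Y]Y][Y]Y][[Y]Y][Y]Y][[[Y]Y][Y]Y][[Y]Y][Y]Y][[[[Y]Y][Y]Y][[Y]Y][Y]Y][[[Y]Y][Y]Y][[Y]Y][Y]Y

Derivation:
Step 0: YY
Step 1: [Y]Y[Y]Y
Step 2: [[Y]Y][Y]Y[[Y]Y][Y]Y
Step 3: [[[Y]Y][Y]Y][[Y]Y][Y]Y[[[Y]Y][Y]Y][[Y]Y][Y]Y
Step 4: [[[[Y]Y][Y]Y][[Y]Y][Y]Y][[[Y]Y][Y]Y][[Y]Y][Y]Y[[[[Y]Y][Y]Y][[Y]Y][Y]Y][[[Y]Y][Y]Y][[Y]Y][Y]Y
Step 5: [[[[[Y]Y][Y]Y][[Y]Y][Y]Y][[[Y]Y][Y]Y][[Y]Y][Y]Y][[[[Y]Y][Y]Y][[Y]Y][Y]Y][[[Y]Y][Y]Y][[Y]Y][Y]Y[[[[[Y]Y][Y]Y][[Y]Y][Y]Y][[[Y]Y][Y]Y][[Y]Y][Y]Y][[[[Y]Y][Y]Y][[Y]Y][Y]Y][[[Y]Y][Y]Y][[Y]Y][Y]Y


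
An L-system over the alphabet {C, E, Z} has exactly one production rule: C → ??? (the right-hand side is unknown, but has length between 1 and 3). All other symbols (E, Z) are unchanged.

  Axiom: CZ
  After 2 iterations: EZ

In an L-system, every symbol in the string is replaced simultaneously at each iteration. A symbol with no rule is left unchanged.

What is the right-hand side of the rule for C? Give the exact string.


Answer: E

Derivation:
Trying C → E:
  Step 0: CZ
  Step 1: EZ
  Step 2: EZ
Matches the given result.


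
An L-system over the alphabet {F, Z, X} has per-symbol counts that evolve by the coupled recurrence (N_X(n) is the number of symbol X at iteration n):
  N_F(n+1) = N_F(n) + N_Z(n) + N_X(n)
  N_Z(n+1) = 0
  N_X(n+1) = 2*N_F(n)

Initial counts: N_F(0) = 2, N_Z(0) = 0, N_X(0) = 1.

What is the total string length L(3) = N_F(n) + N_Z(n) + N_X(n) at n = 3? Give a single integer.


Answer: 27

Derivation:
Step 0: N_F=2, N_Z=0, N_X=1, L=3
Step 1: N_F=3, N_Z=0, N_X=4, L=7
Step 2: N_F=7, N_Z=0, N_X=6, L=13
Step 3: N_F=13, N_Z=0, N_X=14, L=27


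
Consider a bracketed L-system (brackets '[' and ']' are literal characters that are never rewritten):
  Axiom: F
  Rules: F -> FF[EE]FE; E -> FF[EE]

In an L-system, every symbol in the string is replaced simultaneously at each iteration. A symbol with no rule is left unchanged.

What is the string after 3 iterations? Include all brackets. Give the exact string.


Step 0: F
Step 1: FF[EE]FE
Step 2: FF[EE]FEFF[EE]FE[FF[EE]FF[EE]]FF[EE]FEFF[EE]
Step 3: FF[EE]FEFF[EE]FE[FF[EE]FF[EE]]FF[EE]FEFF[EE]FF[EE]FEFF[EE]FE[FF[EE]FF[EE]]FF[EE]FEFF[EE][FF[EE]FEFF[EE]FE[FF[EE]FF[EE]]FF[EE]FEFF[EE]FE[FF[EE]FF[EE]]]FF[EE]FEFF[EE]FE[FF[EE]FF[EE]]FF[EE]FEFF[EE]FF[EE]FEFF[EE]FE[FF[EE]FF[EE]]

Answer: FF[EE]FEFF[EE]FE[FF[EE]FF[EE]]FF[EE]FEFF[EE]FF[EE]FEFF[EE]FE[FF[EE]FF[EE]]FF[EE]FEFF[EE][FF[EE]FEFF[EE]FE[FF[EE]FF[EE]]FF[EE]FEFF[EE]FE[FF[EE]FF[EE]]]FF[EE]FEFF[EE]FE[FF[EE]FF[EE]]FF[EE]FEFF[EE]FF[EE]FEFF[EE]FE[FF[EE]FF[EE]]


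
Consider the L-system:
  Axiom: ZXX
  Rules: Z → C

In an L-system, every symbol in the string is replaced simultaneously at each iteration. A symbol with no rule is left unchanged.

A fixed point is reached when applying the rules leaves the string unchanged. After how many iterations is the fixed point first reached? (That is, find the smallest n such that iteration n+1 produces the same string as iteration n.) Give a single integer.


Answer: 1

Derivation:
Step 0: ZXX
Step 1: CXX
Step 2: CXX  (unchanged — fixed point at step 1)


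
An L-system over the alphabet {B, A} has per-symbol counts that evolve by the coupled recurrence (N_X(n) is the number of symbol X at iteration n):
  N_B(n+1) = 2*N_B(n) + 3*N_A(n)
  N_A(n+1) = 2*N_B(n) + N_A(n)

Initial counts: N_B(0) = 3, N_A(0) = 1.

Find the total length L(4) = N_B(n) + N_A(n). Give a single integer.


Answer: 1024

Derivation:
Step 0: N_B=3, N_A=1, L=4
Step 1: N_B=9, N_A=7, L=16
Step 2: N_B=39, N_A=25, L=64
Step 3: N_B=153, N_A=103, L=256
Step 4: N_B=615, N_A=409, L=1024


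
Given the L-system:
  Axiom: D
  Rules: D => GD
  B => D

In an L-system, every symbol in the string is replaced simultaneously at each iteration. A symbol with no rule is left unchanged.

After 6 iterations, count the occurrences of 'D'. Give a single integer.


Step 0: D  (1 'D')
Step 1: GD  (1 'D')
Step 2: GGD  (1 'D')
Step 3: GGGD  (1 'D')
Step 4: GGGGD  (1 'D')
Step 5: GGGGGD  (1 'D')
Step 6: GGGGGGD  (1 'D')

Answer: 1


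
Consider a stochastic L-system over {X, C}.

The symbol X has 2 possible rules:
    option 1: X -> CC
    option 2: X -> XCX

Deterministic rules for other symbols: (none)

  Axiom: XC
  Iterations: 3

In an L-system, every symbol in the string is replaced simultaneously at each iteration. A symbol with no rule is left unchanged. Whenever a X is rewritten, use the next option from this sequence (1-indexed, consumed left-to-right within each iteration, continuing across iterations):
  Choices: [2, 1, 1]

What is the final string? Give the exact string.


Step 0: XC
Step 1: XCXC  (used choices [2])
Step 2: CCCCCC  (used choices [1, 1])
Step 3: CCCCCC  (used choices [])

Answer: CCCCCC


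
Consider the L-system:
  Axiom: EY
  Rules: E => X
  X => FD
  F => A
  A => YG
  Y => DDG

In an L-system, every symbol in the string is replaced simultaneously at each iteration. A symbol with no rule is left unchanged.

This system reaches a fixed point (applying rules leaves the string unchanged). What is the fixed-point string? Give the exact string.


Answer: DDGGDDDG

Derivation:
Step 0: EY
Step 1: XDDG
Step 2: FDDDG
Step 3: ADDDG
Step 4: YGDDDG
Step 5: DDGGDDDG
Step 6: DDGGDDDG  (unchanged — fixed point at step 5)


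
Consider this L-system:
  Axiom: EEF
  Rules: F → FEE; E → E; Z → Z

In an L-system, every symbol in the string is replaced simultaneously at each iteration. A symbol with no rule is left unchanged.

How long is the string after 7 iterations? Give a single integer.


Step 0: length = 3
Step 1: length = 5
Step 2: length = 7
Step 3: length = 9
Step 4: length = 11
Step 5: length = 13
Step 6: length = 15
Step 7: length = 17

Answer: 17


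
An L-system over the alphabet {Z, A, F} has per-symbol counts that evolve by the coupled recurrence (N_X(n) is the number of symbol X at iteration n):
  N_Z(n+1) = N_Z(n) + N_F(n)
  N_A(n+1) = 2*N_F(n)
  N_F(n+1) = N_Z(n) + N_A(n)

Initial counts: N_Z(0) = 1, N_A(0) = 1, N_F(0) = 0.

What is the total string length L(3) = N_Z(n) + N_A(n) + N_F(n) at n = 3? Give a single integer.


Answer: 13

Derivation:
Step 0: N_Z=1, N_A=1, N_F=0, L=2
Step 1: N_Z=1, N_A=0, N_F=2, L=3
Step 2: N_Z=3, N_A=4, N_F=1, L=8
Step 3: N_Z=4, N_A=2, N_F=7, L=13


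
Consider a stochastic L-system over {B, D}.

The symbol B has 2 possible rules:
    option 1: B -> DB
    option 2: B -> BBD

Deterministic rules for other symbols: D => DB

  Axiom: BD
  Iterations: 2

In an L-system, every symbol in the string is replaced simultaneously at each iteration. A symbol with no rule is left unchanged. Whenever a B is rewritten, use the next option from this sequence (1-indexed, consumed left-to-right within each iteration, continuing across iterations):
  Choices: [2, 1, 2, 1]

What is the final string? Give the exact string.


Step 0: BD
Step 1: BBDDB  (used choices [2])
Step 2: DBBBDDBDBDB  (used choices [1, 2, 1])

Answer: DBBBDDBDBDB


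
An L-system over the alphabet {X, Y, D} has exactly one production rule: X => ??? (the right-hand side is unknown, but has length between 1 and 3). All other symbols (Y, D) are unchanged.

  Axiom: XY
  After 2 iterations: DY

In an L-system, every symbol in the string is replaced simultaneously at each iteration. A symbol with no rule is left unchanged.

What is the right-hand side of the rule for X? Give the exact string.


Trying X => D:
  Step 0: XY
  Step 1: DY
  Step 2: DY
Matches the given result.

Answer: D


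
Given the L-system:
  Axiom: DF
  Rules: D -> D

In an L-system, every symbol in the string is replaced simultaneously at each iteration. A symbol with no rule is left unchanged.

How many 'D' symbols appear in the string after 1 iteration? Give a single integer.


Step 0: DF  (1 'D')
Step 1: DF  (1 'D')

Answer: 1


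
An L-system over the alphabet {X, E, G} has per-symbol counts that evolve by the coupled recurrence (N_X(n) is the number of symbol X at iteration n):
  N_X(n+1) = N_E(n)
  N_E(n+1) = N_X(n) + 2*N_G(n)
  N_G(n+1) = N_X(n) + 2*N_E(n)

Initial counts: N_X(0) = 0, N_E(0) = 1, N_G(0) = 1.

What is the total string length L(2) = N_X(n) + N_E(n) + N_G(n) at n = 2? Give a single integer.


Step 0: N_X=0, N_E=1, N_G=1, L=2
Step 1: N_X=1, N_E=2, N_G=2, L=5
Step 2: N_X=2, N_E=5, N_G=5, L=12

Answer: 12


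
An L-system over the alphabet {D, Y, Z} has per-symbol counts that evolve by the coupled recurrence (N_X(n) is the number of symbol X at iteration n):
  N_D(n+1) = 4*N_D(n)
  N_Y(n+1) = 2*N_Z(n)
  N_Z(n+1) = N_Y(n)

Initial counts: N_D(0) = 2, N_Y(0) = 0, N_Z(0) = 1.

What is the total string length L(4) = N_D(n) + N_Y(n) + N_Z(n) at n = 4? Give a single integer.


Step 0: N_D=2, N_Y=0, N_Z=1, L=3
Step 1: N_D=8, N_Y=2, N_Z=0, L=10
Step 2: N_D=32, N_Y=0, N_Z=2, L=34
Step 3: N_D=128, N_Y=4, N_Z=0, L=132
Step 4: N_D=512, N_Y=0, N_Z=4, L=516

Answer: 516


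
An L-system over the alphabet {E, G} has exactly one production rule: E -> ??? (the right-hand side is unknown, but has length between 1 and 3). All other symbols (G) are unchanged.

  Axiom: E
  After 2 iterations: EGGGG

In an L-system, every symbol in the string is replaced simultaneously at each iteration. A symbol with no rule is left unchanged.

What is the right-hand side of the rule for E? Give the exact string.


Trying E -> EGG:
  Step 0: E
  Step 1: EGG
  Step 2: EGGGG
Matches the given result.

Answer: EGG


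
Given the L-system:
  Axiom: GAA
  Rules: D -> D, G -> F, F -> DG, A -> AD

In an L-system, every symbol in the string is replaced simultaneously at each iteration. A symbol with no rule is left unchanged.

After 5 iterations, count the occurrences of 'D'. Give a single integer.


Answer: 12

Derivation:
Step 0: GAA  (0 'D')
Step 1: FADAD  (2 'D')
Step 2: DGADDADD  (5 'D')
Step 3: DFADDDADDD  (7 'D')
Step 4: DDGADDDDADDDD  (10 'D')
Step 5: DDFADDDDDADDDDD  (12 'D')


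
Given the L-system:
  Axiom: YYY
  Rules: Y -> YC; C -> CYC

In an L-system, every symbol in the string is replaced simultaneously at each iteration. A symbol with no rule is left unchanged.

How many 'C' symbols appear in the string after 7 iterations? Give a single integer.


Final string: YCCYCCYCYCCYCCYCYCCYCYCCYCCYCYCCYCCYCYCCYCYCCYCCYCYCCYCYCCYCCYCYCCYCCYCYCCYCYCCYCCYCYCCYCCYCYCCYCYCCYCCYCYCCYCYCCYCCYCYCCYCCYCYCCYCYCCYCCYCYCCYCYCCYCCYCYCCYCCYCYCCYCYCCYCCYCYCCYCCYCYCCYCYCCYCCYCYCCYCYCCYCCYCYCCYCCYCYCCYCYCCYCCYCYCCYCCYCYCCYCYCCYCCYCYCCYCYCCYCCYCYCCYCCYCYCCYCYCCYCCYCYCCYCYCCYCCYCYCCYCCYCYCCYCYCCYCCYCYCCYCCYCYCCYCYCCYCCYCYCCYCYCCYCCYCYCCYCCYCYCCYCYCCYCCYCYCCYCYCCYCCYCYCCYCCYCYCCYCYCCYCCYCYCCYCCYCYCCYCYCCYCCYCYCCYCYCCYCCYCYCCYCCYCYCCYCYCCYCCYCYCCYCCYCYCCYCYCCYCCYCYCCYCYCCYCCYCYCCYCCYCYCCYCYCCYCCYCYCCYCYCCYCCYCYCCYCCYCYCCYCYCCYCCYCYCCYCCYCYCCYCYCCYCCYCYCCYCYCCYCCYCYCCYCCYCYCCYCYCCYCCYCYCCYCYCCYCCYCYCCYCCYCYCCYCYCCYCCYCYCCYCCYCYCCYCYCCYCCYCYCCYCYCCYCCYCYCCYCCYCYCCYCYCCYCCYCYCCYCCYCYCCYCYCCYCCYCYCCYCYCCYCCYCYCCYCCYCYCCYCYCCYCCYCYCCYCYCCYCCYCYCCYCCYCYCCYCYCCYCCYCYCCYCCYCYCCYCYCCYCCYCYCCYCYCCYCCYCYCCYCCYCYCCYCYCCYCCYCYCCYCCYCYCCYCYCCYCCYCYCCYCYCCYCCYCYCCYCCYCYCCYCYCCYCCYCYCCYCYCCYCCYCYCCYCCYCYCCYCYCCYCCYCYCCYCCYCYCCYCYCCYCCYCYCCYCYCCYCCYCYCCYCCYCYCCYCYCCYCCYCYCCYCYCCYCCYCYCCYCCYCYCCYCYCCYCCYCYCCYCCYCYCCYCYCCYCCYCYCCYCYCCYCCYCYCCYCCYCYCCYCYCCYCCYCYCCYCCYCYCCYCYCCYCCYCYCCYCYCCYCCYCYCCYCCYCYCCYCYCCYCCYCYCCYCYCCYCCYCYCCYCCYCYCCYCYCCYCCYCYCCYCCYCYCCYCYCCYCCYCYCCYCYCCYCCYCYCCYCCYCYCCYCYCCYCCYCYCCYCYCCYCCYCYCCYCCYCYCCYCYCCYCCYCYCCYCCYCYCCYCYCCYCCYCYCCYCYCCYCCYCYCCYCCYCYCCYCYCCYCCYCYCCYCCYCYCCYCYCCYCCYCYCCYCYCCYCCYCYCCYCCYCYCCYCYCCYCCYCYCCYCYCCYCCYCYCCYCCYCYCCYCYCCYCCYCYCCYCCYCYCCYCYCCYCCYCYCCYCYCCYCCYCYCCYCCYCYCCYCYCCYCCYCYCCYCCYCYCCYCYCCYCCYCYCCYCYCCYCCYCYCCYCCYCYCCYCYCCYCCYCYCCYCYCCYCCYCYCCYCCYCYCCYCYCCYCCYCYCCYCCYCYCCYCYCCYCCYCYCCYCYCCYCCYCYCCYCCYCYCCYCYCCYCCYCYCCYCYCCYCCYCYCCYCCYCYCCYCYCCYCCYCYCCYCCYCYCCYCYCCYCCYCYCCYCYCCYCCYCYCCYCCYCYCCYCYCCYCCYCYCCYCCYCYCCYCYCCYCCYCYCCYCYCCYCCYCYCCYCCYCYCCYCYCCYCCYCYCCYCYCCYCCYCYCCYCCYCYCCYCYCCYCCYCYCCYCCYCYCCYCYCCYCCYCYCCYCYCCYCCYCYCCYCCYCYCCYCYCCYCCYCYCCYC
Count of 'C': 1131

Answer: 1131


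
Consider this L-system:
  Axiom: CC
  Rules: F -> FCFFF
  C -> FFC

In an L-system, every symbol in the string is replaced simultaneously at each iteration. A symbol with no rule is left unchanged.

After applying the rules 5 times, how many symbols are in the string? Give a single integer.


Step 0: length = 2
Step 1: length = 6
Step 2: length = 26
Step 3: length = 118
Step 4: length = 538
Step 5: length = 2454

Answer: 2454


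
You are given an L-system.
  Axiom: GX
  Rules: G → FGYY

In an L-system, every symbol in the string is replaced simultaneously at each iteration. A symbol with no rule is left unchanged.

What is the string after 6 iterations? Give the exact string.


Step 0: GX
Step 1: FGYYX
Step 2: FFGYYYYX
Step 3: FFFGYYYYYYX
Step 4: FFFFGYYYYYYYYX
Step 5: FFFFFGYYYYYYYYYYX
Step 6: FFFFFFGYYYYYYYYYYYYX

Answer: FFFFFFGYYYYYYYYYYYYX


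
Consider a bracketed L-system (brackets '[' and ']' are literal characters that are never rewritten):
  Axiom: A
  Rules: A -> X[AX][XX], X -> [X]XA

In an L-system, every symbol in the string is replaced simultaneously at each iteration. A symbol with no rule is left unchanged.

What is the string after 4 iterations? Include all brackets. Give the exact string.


Answer: [[[X]XA][X]XAX[AX][XX]][[X]XA][X]XAX[AX][XX][X]XA[X[AX][XX][X]XA][[X]XA[X]XA][[[X]XA][X]XAX[AX][XX][[X]XA[X[AX][XX][X]XA][[X]XA[X]XA][[X]XA][X]XAX[AX][XX]][[[X]XA][X]XAX[AX][XX][[X]XA][X]XAX[AX][XX]][[[X]XA][X]XAX[AX][XX]][[X]XA][X]XAX[AX][XX][X]XA[X[AX][XX][X]XA][[X]XA[X]XA]][[[[X]XA][X]XAX[AX][XX]][[X]XA][X]XAX[AX][XX][X]XA[X[AX][XX][X]XA][[X]XA[X]XA][[[X]XA][X]XAX[AX][XX]][[X]XA][X]XAX[AX][XX][X]XA[X[AX][XX][X]XA][[X]XA[X]XA]]

Derivation:
Step 0: A
Step 1: X[AX][XX]
Step 2: [X]XA[X[AX][XX][X]XA][[X]XA[X]XA]
Step 3: [[X]XA][X]XAX[AX][XX][[X]XA[X[AX][XX][X]XA][[X]XA[X]XA][[X]XA][X]XAX[AX][XX]][[[X]XA][X]XAX[AX][XX][[X]XA][X]XAX[AX][XX]]
Step 4: [[[X]XA][X]XAX[AX][XX]][[X]XA][X]XAX[AX][XX][X]XA[X[AX][XX][X]XA][[X]XA[X]XA][[[X]XA][X]XAX[AX][XX][[X]XA[X[AX][XX][X]XA][[X]XA[X]XA][[X]XA][X]XAX[AX][XX]][[[X]XA][X]XAX[AX][XX][[X]XA][X]XAX[AX][XX]][[[X]XA][X]XAX[AX][XX]][[X]XA][X]XAX[AX][XX][X]XA[X[AX][XX][X]XA][[X]XA[X]XA]][[[[X]XA][X]XAX[AX][XX]][[X]XA][X]XAX[AX][XX][X]XA[X[AX][XX][X]XA][[X]XA[X]XA][[[X]XA][X]XAX[AX][XX]][[X]XA][X]XAX[AX][XX][X]XA[X[AX][XX][X]XA][[X]XA[X]XA]]


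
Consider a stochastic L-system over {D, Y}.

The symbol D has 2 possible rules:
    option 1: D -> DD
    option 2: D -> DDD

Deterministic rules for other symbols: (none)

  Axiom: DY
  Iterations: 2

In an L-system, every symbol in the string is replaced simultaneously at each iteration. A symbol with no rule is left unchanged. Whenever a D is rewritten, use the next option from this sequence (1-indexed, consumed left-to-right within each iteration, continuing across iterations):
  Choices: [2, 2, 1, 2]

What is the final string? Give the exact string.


Answer: DDDDDDDDY

Derivation:
Step 0: DY
Step 1: DDDY  (used choices [2])
Step 2: DDDDDDDDY  (used choices [2, 1, 2])


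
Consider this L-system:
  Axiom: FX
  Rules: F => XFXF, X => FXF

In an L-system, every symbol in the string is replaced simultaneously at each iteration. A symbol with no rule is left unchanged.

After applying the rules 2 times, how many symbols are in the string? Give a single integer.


Answer: 25

Derivation:
Step 0: length = 2
Step 1: length = 7
Step 2: length = 25


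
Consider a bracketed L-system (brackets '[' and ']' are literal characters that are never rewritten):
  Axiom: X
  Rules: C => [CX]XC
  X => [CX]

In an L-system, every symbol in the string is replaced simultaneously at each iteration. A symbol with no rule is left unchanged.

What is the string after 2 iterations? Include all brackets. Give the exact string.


Step 0: X
Step 1: [CX]
Step 2: [[CX]XC[CX]]

Answer: [[CX]XC[CX]]


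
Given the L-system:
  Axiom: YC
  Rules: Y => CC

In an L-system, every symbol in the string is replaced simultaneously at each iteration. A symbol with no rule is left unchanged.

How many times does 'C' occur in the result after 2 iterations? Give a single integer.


Answer: 3

Derivation:
Step 0: YC  (1 'C')
Step 1: CCC  (3 'C')
Step 2: CCC  (3 'C')


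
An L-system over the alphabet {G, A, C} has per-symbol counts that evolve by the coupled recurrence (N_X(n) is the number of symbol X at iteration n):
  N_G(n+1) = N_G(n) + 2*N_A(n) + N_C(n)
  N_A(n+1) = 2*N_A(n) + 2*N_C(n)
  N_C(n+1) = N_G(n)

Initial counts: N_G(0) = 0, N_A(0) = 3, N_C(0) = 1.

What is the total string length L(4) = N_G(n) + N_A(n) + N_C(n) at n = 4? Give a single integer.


Step 0: N_G=0, N_A=3, N_C=1, L=4
Step 1: N_G=7, N_A=8, N_C=0, L=15
Step 2: N_G=23, N_A=16, N_C=7, L=46
Step 3: N_G=62, N_A=46, N_C=23, L=131
Step 4: N_G=177, N_A=138, N_C=62, L=377

Answer: 377


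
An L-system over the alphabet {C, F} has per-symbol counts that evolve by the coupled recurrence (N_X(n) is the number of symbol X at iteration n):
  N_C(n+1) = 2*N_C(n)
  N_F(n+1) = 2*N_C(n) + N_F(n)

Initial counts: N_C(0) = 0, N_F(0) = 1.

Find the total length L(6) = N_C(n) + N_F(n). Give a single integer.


Step 0: N_C=0, N_F=1, L=1
Step 1: N_C=0, N_F=1, L=1
Step 2: N_C=0, N_F=1, L=1
Step 3: N_C=0, N_F=1, L=1
Step 4: N_C=0, N_F=1, L=1
Step 5: N_C=0, N_F=1, L=1
Step 6: N_C=0, N_F=1, L=1

Answer: 1


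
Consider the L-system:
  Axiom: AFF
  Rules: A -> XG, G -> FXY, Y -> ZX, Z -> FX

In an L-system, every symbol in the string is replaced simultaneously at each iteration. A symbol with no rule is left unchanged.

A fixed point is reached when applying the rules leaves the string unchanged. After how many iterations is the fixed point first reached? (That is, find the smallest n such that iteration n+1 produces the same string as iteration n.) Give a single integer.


Answer: 4

Derivation:
Step 0: AFF
Step 1: XGFF
Step 2: XFXYFF
Step 3: XFXZXFF
Step 4: XFXFXXFF
Step 5: XFXFXXFF  (unchanged — fixed point at step 4)


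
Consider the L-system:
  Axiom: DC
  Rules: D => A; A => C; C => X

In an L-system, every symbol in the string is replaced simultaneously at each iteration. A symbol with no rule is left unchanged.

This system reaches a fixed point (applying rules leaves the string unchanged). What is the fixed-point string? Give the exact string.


Answer: XX

Derivation:
Step 0: DC
Step 1: AX
Step 2: CX
Step 3: XX
Step 4: XX  (unchanged — fixed point at step 3)


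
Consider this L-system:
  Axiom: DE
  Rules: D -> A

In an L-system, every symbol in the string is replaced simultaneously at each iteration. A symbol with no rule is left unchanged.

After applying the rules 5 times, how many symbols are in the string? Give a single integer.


Answer: 2

Derivation:
Step 0: length = 2
Step 1: length = 2
Step 2: length = 2
Step 3: length = 2
Step 4: length = 2
Step 5: length = 2


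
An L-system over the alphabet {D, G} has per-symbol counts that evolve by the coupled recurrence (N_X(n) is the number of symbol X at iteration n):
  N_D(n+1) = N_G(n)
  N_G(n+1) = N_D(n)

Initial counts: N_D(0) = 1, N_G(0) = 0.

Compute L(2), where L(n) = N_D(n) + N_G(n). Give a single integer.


Answer: 1

Derivation:
Step 0: N_D=1, N_G=0, L=1
Step 1: N_D=0, N_G=1, L=1
Step 2: N_D=1, N_G=0, L=1


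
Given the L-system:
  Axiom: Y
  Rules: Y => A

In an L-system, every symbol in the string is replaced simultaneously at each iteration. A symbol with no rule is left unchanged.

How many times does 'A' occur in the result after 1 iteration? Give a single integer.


Answer: 1

Derivation:
Step 0: Y  (0 'A')
Step 1: A  (1 'A')


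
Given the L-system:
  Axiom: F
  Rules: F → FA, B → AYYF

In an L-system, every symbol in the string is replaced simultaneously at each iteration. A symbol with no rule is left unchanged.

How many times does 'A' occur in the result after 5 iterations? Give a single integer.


Answer: 5

Derivation:
Step 0: F  (0 'A')
Step 1: FA  (1 'A')
Step 2: FAA  (2 'A')
Step 3: FAAA  (3 'A')
Step 4: FAAAA  (4 'A')
Step 5: FAAAAA  (5 'A')


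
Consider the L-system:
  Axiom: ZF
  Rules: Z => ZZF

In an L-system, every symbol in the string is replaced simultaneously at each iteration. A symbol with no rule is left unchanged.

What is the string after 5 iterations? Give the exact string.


Step 0: ZF
Step 1: ZZFF
Step 2: ZZFZZFFF
Step 3: ZZFZZFFZZFZZFFFF
Step 4: ZZFZZFFZZFZZFFFZZFZZFFZZFZZFFFFF
Step 5: ZZFZZFFZZFZZFFFZZFZZFFZZFZZFFFFZZFZZFFZZFZZFFFZZFZZFFZZFZZFFFFFF

Answer: ZZFZZFFZZFZZFFFZZFZZFFZZFZZFFFFZZFZZFFZZFZZFFFZZFZZFFZZFZZFFFFFF


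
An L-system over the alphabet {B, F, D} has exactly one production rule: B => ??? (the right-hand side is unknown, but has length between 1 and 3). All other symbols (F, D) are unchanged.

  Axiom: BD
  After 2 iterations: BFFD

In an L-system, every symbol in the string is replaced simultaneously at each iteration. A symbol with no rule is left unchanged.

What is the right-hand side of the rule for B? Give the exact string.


Answer: BF

Derivation:
Trying B => BF:
  Step 0: BD
  Step 1: BFD
  Step 2: BFFD
Matches the given result.


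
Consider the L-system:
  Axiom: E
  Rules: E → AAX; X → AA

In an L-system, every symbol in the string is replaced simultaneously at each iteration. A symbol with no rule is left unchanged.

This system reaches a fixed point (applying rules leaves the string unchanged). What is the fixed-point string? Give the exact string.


Step 0: E
Step 1: AAX
Step 2: AAAA
Step 3: AAAA  (unchanged — fixed point at step 2)

Answer: AAAA


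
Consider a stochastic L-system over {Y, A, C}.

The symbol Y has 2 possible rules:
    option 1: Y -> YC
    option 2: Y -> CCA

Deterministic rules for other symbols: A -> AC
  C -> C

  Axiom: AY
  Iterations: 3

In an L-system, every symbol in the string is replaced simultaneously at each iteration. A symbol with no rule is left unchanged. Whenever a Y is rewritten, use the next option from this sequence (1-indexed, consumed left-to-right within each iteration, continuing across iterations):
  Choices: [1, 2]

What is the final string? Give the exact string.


Answer: ACCCCCACC

Derivation:
Step 0: AY
Step 1: ACYC  (used choices [1])
Step 2: ACCCCAC  (used choices [2])
Step 3: ACCCCCACC  (used choices [])


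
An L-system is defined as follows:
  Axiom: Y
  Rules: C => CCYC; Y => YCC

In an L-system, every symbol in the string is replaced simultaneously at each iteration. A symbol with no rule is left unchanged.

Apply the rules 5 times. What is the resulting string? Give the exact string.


Answer: YCCCCYCCCYCCCYCCCYCYCCCCYCCCYCCCYCYCCCCYCCCYCCCYCYCCCCYCCCYCCCYCYCCCCYCYCCCCYCCCYCCCYCCCYCYCCCCYCCCYCCCYCYCCCCYCCCYCCCYCYCCCCYCYCCCCYCCCYCCCYCCCYCYCCCCYCCCYCCCYCYCCCCYCCCYCCCYCYCCCCYCYCCCCYCCCYCCCYCCCYCYCCCCYCCCYCCCYCYCCCCYCCCYCCCYCYCCCCYCYCCCCYCCCYCCCYCCCYCYCCCCYCYCCCCYCCCYCCCYCCCYCYCCCCYCCCYCCCYCYCCCCYCCCYCCCYCYCCCCYCCCYCCCYCYCCCCYCYCCCCYCCCYCCCYCCCYCYCCCCYCCCYCCCYCYCCCCYCCCYCCCYCYCCCCYCYCCCCYCCCYCCCYCCCYCYCCCCYCCCYCCCYCYCCCCYCCCYCCCYCYCCCCYCYCCCCYCCCYCCCYCCCYCYCCCCYCYCCCCYCCCYCCCYCCCYCYCCCCYCCCYCCCYCYCCCCYCCCYCCCYCYCCCCYCCCYCCCYCYCCCCYCYCCCCYCCCYCCCYCCCYCYCCCCYC

Derivation:
Step 0: Y
Step 1: YCC
Step 2: YCCCCYCCCYC
Step 3: YCCCCYCCCYCCCYCCCYCYCCCCYCCCYCCCYCYCCCCYC
Step 4: YCCCCYCCCYCCCYCCCYCYCCCCYCCCYCCCYCYCCCCYCCCYCCCYCYCCCCYCCCYCCCYCYCCCCYCYCCCCYCCCYCCCYCCCYCYCCCCYCCCYCCCYCYCCCCYCCCYCCCYCYCCCCYCYCCCCYCCCYCCCYCCCYCYCCCCYC
Step 5: YCCCCYCCCYCCCYCCCYCYCCCCYCCCYCCCYCYCCCCYCCCYCCCYCYCCCCYCCCYCCCYCYCCCCYCYCCCCYCCCYCCCYCCCYCYCCCCYCCCYCCCYCYCCCCYCCCYCCCYCYCCCCYCYCCCCYCCCYCCCYCCCYCYCCCCYCCCYCCCYCYCCCCYCCCYCCCYCYCCCCYCYCCCCYCCCYCCCYCCCYCYCCCCYCCCYCCCYCYCCCCYCCCYCCCYCYCCCCYCYCCCCYCCCYCCCYCCCYCYCCCCYCYCCCCYCCCYCCCYCCCYCYCCCCYCCCYCCCYCYCCCCYCCCYCCCYCYCCCCYCCCYCCCYCYCCCCYCYCCCCYCCCYCCCYCCCYCYCCCCYCCCYCCCYCYCCCCYCCCYCCCYCYCCCCYCYCCCCYCCCYCCCYCCCYCYCCCCYCCCYCCCYCYCCCCYCCCYCCCYCYCCCCYCYCCCCYCCCYCCCYCCCYCYCCCCYCYCCCCYCCCYCCCYCCCYCYCCCCYCCCYCCCYCYCCCCYCCCYCCCYCYCCCCYCCCYCCCYCYCCCCYCYCCCCYCCCYCCCYCCCYCYCCCCYC


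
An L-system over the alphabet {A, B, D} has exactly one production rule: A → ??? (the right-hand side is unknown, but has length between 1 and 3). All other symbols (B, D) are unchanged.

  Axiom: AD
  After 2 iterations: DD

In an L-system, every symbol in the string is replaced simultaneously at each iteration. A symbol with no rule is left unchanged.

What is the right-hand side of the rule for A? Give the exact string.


Answer: D

Derivation:
Trying A → D:
  Step 0: AD
  Step 1: DD
  Step 2: DD
Matches the given result.


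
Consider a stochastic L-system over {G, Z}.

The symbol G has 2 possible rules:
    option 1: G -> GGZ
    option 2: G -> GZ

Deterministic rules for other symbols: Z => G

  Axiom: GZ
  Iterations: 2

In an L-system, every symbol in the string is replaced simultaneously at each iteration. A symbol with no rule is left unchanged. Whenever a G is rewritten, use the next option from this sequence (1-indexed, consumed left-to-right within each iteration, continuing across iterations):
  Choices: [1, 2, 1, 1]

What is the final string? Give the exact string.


Answer: GZGGZGGGZ

Derivation:
Step 0: GZ
Step 1: GGZG  (used choices [1])
Step 2: GZGGZGGGZ  (used choices [2, 1, 1])


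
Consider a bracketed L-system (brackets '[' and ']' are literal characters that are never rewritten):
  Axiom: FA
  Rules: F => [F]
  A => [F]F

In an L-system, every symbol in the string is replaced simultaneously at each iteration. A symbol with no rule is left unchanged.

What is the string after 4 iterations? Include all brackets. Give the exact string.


Answer: [[[[F]]]][[[[F]]]][[[F]]]

Derivation:
Step 0: FA
Step 1: [F][F]F
Step 2: [[F]][[F]][F]
Step 3: [[[F]]][[[F]]][[F]]
Step 4: [[[[F]]]][[[[F]]]][[[F]]]


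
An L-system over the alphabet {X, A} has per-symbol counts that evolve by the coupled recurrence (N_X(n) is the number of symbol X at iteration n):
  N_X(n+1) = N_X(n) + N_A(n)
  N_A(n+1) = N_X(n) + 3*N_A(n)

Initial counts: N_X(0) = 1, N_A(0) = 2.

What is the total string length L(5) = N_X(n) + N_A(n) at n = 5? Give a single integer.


Answer: 1352

Derivation:
Step 0: N_X=1, N_A=2, L=3
Step 1: N_X=3, N_A=7, L=10
Step 2: N_X=10, N_A=24, L=34
Step 3: N_X=34, N_A=82, L=116
Step 4: N_X=116, N_A=280, L=396
Step 5: N_X=396, N_A=956, L=1352


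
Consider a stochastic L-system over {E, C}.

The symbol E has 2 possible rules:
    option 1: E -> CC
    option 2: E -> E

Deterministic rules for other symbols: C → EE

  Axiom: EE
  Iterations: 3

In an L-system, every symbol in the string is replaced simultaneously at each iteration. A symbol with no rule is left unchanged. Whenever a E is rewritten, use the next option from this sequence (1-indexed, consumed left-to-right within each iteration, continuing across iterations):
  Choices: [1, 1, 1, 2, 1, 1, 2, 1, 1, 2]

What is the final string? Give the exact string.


Answer: CCECCCCECCCCE

Derivation:
Step 0: EE
Step 1: CCCC  (used choices [1, 1])
Step 2: EEEEEEEE  (used choices [])
Step 3: CCECCCCECCCCE  (used choices [1, 2, 1, 1, 2, 1, 1, 2])


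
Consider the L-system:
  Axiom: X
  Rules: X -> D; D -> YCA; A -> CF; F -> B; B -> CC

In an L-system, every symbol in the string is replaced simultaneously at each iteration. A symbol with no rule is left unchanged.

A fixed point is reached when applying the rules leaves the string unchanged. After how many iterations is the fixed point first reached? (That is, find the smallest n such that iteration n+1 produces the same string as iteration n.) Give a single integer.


Step 0: X
Step 1: D
Step 2: YCA
Step 3: YCCF
Step 4: YCCB
Step 5: YCCCC
Step 6: YCCCC  (unchanged — fixed point at step 5)

Answer: 5


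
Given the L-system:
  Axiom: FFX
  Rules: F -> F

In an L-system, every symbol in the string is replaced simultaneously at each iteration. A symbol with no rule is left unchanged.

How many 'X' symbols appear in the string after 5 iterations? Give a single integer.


Answer: 1

Derivation:
Step 0: FFX  (1 'X')
Step 1: FFX  (1 'X')
Step 2: FFX  (1 'X')
Step 3: FFX  (1 'X')
Step 4: FFX  (1 'X')
Step 5: FFX  (1 'X')


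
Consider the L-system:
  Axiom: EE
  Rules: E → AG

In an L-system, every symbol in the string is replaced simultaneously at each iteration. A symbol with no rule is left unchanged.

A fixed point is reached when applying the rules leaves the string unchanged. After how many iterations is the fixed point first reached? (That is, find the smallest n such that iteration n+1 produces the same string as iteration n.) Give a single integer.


Answer: 1

Derivation:
Step 0: EE
Step 1: AGAG
Step 2: AGAG  (unchanged — fixed point at step 1)


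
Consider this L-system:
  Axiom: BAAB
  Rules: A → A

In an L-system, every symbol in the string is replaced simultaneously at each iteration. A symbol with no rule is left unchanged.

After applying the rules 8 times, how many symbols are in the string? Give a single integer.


Step 0: length = 4
Step 1: length = 4
Step 2: length = 4
Step 3: length = 4
Step 4: length = 4
Step 5: length = 4
Step 6: length = 4
Step 7: length = 4
Step 8: length = 4

Answer: 4


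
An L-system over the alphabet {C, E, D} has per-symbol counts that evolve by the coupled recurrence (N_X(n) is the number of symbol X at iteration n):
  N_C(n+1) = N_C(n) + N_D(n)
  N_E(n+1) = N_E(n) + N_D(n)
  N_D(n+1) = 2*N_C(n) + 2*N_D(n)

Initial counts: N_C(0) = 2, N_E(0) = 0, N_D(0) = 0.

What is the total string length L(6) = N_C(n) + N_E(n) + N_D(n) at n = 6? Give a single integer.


Step 0: N_C=2, N_E=0, N_D=0, L=2
Step 1: N_C=2, N_E=0, N_D=4, L=6
Step 2: N_C=6, N_E=4, N_D=12, L=22
Step 3: N_C=18, N_E=16, N_D=36, L=70
Step 4: N_C=54, N_E=52, N_D=108, L=214
Step 5: N_C=162, N_E=160, N_D=324, L=646
Step 6: N_C=486, N_E=484, N_D=972, L=1942

Answer: 1942


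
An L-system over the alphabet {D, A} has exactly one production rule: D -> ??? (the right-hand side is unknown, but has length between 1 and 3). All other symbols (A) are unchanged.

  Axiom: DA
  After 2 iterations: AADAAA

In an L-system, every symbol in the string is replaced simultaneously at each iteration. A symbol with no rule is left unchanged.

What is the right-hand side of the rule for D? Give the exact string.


Trying D -> ADA:
  Step 0: DA
  Step 1: ADAA
  Step 2: AADAAA
Matches the given result.

Answer: ADA


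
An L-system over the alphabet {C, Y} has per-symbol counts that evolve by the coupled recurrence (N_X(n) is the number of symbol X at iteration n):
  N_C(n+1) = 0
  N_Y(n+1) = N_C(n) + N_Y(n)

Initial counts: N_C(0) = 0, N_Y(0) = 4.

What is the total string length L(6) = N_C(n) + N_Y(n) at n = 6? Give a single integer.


Step 0: N_C=0, N_Y=4, L=4
Step 1: N_C=0, N_Y=4, L=4
Step 2: N_C=0, N_Y=4, L=4
Step 3: N_C=0, N_Y=4, L=4
Step 4: N_C=0, N_Y=4, L=4
Step 5: N_C=0, N_Y=4, L=4
Step 6: N_C=0, N_Y=4, L=4

Answer: 4


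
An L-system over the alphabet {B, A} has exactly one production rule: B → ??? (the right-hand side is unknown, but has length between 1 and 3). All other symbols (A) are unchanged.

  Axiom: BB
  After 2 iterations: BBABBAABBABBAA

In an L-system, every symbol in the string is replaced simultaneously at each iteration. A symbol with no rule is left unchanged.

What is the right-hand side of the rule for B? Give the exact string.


Trying B → BBA:
  Step 0: BB
  Step 1: BBABBA
  Step 2: BBABBAABBABBAA
Matches the given result.

Answer: BBA


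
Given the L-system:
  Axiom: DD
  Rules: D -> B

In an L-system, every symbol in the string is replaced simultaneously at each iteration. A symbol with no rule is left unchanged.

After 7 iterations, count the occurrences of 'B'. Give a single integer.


Step 0: DD  (0 'B')
Step 1: BB  (2 'B')
Step 2: BB  (2 'B')
Step 3: BB  (2 'B')
Step 4: BB  (2 'B')
Step 5: BB  (2 'B')
Step 6: BB  (2 'B')
Step 7: BB  (2 'B')

Answer: 2
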